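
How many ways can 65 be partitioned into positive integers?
2012558

p(n) counts ways to write n as a sum of positive integers (order ignored).
Euler's pentagonal recurrence: p(k) = p(k-1) + p(k-2) - p(k-5) - p(k-7) + p(k-12) + p(k-15) - ... (offsets j(3j∓1)/2, signs ++--, p(0)=1, p(<0)=0).
DP table for k = 0..64: p(0)=1, p(1)=1, p(2)=2, p(3)=3, p(4)=5, p(5)=7, p(6)=11, p(7)=15, p(8)=22, p(9)=30, p(10)=42, p(11)=56, p(12)=77, p(13)=101, p(14)=135, p(15)=176, p(16)=231, p(17)=297, p(18)=385, p(19)=490, p(20)=627, p(21)=792, p(22)=1002, p(23)=1255, p(24)=1575, p(25)=1958, p(26)=2436, p(27)=3010, p(28)=3718, p(29)=4565, p(30)=5604, p(31)=6842, p(32)=8349, p(33)=10143, p(34)=12310, p(35)=14883, p(36)=17977, p(37)=21637, p(38)=26015, p(39)=31185, p(40)=37338, p(41)=44583, p(42)=53174, p(43)=63261, p(44)=75175, p(45)=89134, p(46)=105558, p(47)=124754, p(48)=147273, p(49)=173525, p(50)=204226, p(51)=239943, p(52)=281589, p(53)=329931, p(54)=386155, p(55)=451276, p(56)=526823, p(57)=614154, p(58)=715220, p(59)=831820, p(60)=966467, p(61)=1121505, p(62)=1300156, p(63)=1505499, p(64)=1741630.
Final step: p(65) = p(64) + p(63) - p(60) - p(58) + p(53) + p(50) - p(43) - p(39) + p(30) + p(25) - p(14) - p(8)
= 1741630 + 1505499 - 966467 - 715220 + 329931 + 204226 - 63261 - 31185 + 5604 + 1958 - 135 - 22
= 2012558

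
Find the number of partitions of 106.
384276336

p(n) counts ways to write n as a sum of positive integers (order ignored).
Euler's pentagonal recurrence: p(k) = p(k-1) + p(k-2) - p(k-5) - p(k-7) + p(k-12) + p(k-15) - ... (offsets j(3j∓1)/2, signs ++--, p(0)=1, p(<0)=0).
DP table for k = 0..105: p(0)=1, p(1)=1, p(2)=2, p(3)=3, p(4)=5, p(5)=7, p(6)=11, p(7)=15, p(8)=22, p(9)=30, p(10)=42, p(11)=56, p(12)=77, p(13)=101, p(14)=135, p(15)=176, p(16)=231, p(17)=297, p(18)=385, p(19)=490, p(20)=627, p(21)=792, p(22)=1002, p(23)=1255, p(24)=1575, p(25)=1958, p(26)=2436, p(27)=3010, p(28)=3718, p(29)=4565, p(30)=5604, p(31)=6842, p(32)=8349, p(33)=10143, p(34)=12310, p(35)=14883, p(36)=17977, p(37)=21637, p(38)=26015, p(39)=31185, p(40)=37338, p(41)=44583, p(42)=53174, p(43)=63261, p(44)=75175, p(45)=89134, p(46)=105558, p(47)=124754, p(48)=147273, p(49)=173525, p(50)=204226, p(51)=239943, p(52)=281589, p(53)=329931, p(54)=386155, p(55)=451276, p(56)=526823, p(57)=614154, p(58)=715220, p(59)=831820, p(60)=966467, p(61)=1121505, p(62)=1300156, p(63)=1505499, p(64)=1741630, p(65)=2012558, p(66)=2323520, p(67)=2679689, p(68)=3087735, p(69)=3554345, p(70)=4087968, p(71)=4697205, p(72)=5392783, p(73)=6185689, p(74)=7089500, p(75)=8118264, p(76)=9289091, p(77)=10619863, p(78)=12132164, p(79)=13848650, p(80)=15796476, p(81)=18004327, p(82)=20506255, p(83)=23338469, p(84)=26543660, p(85)=30167357, p(86)=34262962, p(87)=38887673, p(88)=44108109, p(89)=49995925, p(90)=56634173, p(91)=64112359, p(92)=72533807, p(93)=82010177, p(94)=92669720, p(95)=104651419, p(96)=118114304, p(97)=133230930, p(98)=150198136, p(99)=169229875, p(100)=190569292, p(101)=214481126, p(102)=241265379, p(103)=271248950, p(104)=304801365, p(105)=342325709.
Final step: p(106) = p(105) + p(104) - p(101) - p(99) + p(94) + p(91) - p(84) - p(80) + p(71) + p(66) - p(55) - p(49) + p(36) + p(29) - p(14) - p(6)
= 342325709 + 304801365 - 214481126 - 169229875 + 92669720 + 64112359 - 26543660 - 15796476 + 4697205 + 2323520 - 451276 - 173525 + 17977 + 4565 - 135 - 11
= 384276336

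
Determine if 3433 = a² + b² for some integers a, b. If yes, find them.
27² + 52² (a=27, b=52)

Factorization: 3433 = 3433
By Fermat: n is sum of two squares iff every prime p ≡ 3 (mod 4) appears to even power.
All primes ≡ 3 (mod 4) appear to even power.
Search a = 0, 1, 2, … for 3433 - a² a perfect square: first hit at a = 27: 3433 - 729 = 2704 = 52².
3433 = 27² + 52² = 729 + 2704 ✓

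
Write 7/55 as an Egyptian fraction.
1/8 + 1/440

Greedy algorithm:
7/55: ceiling(55/7) = 8, use 1/8
1/440: ceiling(440/1) = 440, use 1/440
Result: 7/55 = 1/8 + 1/440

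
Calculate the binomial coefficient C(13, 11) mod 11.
1

Using Lucas' theorem:
Write n=13 and k=11 in base 11:
n in base 11: [1, 2]
k in base 11: [1, 0]
C(13,11) mod 11 = ∏ C(n_i, k_i) mod 11
Digit binomials (mod 11): C(1,1) = 1; C(2,0) = 1
Product: 1 × 1 = 1 ≡ 1 (mod 11)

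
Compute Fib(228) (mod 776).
368

Matrix identity: Q^n = [[F_(n+1), F_n], [F_n, F_(n-1)]] with Q = [[1,1],[1,0]].
n = 228 = 11100100₂. Square-and-multiply, entries mod 776:
Q^1 = [[1,1],[1,0]]
Q^3 = (Q^1)²·Q = [[3,2],[2,1]]
Q^7 = (Q^3)²·Q = [[21,13],[13,8]]
Q^14 = (Q^7)² = [[610,377],[377,233]]
Q^28 = (Q^14)² = [[517,427],[427,90]]
Q^57 = (Q^28)²·Q = [[319,314],[314,5]]
Q^114 = (Q^57)² = [[149,80],[80,69]]
Q^228 = (Q^114)² = [[665,368],[368,297]]
F_228 mod 776 = Q^228[0][1] = 368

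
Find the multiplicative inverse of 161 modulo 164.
109

gcd(161, 164) = 1, so the inverse exists.
Extended Euclidean algorithm on (164, 161):
164 = 1 × 161 + 3  ⟹  3 = (1)·164 + (-1)·161
161 = 53 × 3 + 2  ⟹  2 = (-53)·164 + (54)·161
3 = 1 × 2 + 1  ⟹  1 = (54)·164 + (-55)·161
So (-55)·161 ≡ 1 (mod 164), i.e. 161^(-1) ≡ -55 ≡ 109 (mod 164).
Check: 161 × 109 = 17549 ≡ 1 (mod 164)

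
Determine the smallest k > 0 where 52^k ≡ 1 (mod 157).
39

157 is prime, so ord(52) divides φ(157) = 156.
Divisors of 156: 1, 2, 3, 4, 6, 12, 13, 26, 39, 52, 78, 156.
Repeated squaring: 52^1 ≡ 52, 52^2 ≡ 35, 52^4 ≡ 126, 52^8 ≡ 19, 52^16 ≡ 47, 52^32 ≡ 11, 52^64 ≡ 121, 52^128 ≡ 40 (mod 157).
Test 52^d mod 157 for each divisor d in increasing order:
52^1 ≡ 52
52^2 ≡ 35
52^3 = 52^2·52^1 ≡ 93
52^4 ≡ 126
52^6 = 52^4·52^2 ≡ 14
52^12 = 52^8·52^4 ≡ 39
52^13 = 52^8·52^4·52^1 ≡ 144
52^26 = 52^16·52^8·52^2 ≡ 12
52^39 = 52^32·52^4·52^2·52^1 ≡ 1  ← first divisor giving 1
The order is 39.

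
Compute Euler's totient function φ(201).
132

201 = 3 × 67
φ(n) = n × ∏(1 - 1/p) for each prime p dividing n
φ(201) = 201 × (1 - 1/3) × (1 - 1/67) = 132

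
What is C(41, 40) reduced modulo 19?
3

Using Lucas' theorem:
Write n=41 and k=40 in base 19:
n in base 19: [2, 3]
k in base 19: [2, 2]
C(41,40) mod 19 = ∏ C(n_i, k_i) mod 19
Digit binomials (mod 19): C(2,2) = 1; C(3,2) = 3
Product: 1 × 3 = 3 ≡ 3 (mod 19)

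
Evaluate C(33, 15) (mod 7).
2

Using Lucas' theorem:
Write n=33 and k=15 in base 7:
n in base 7: [4, 5]
k in base 7: [2, 1]
C(33,15) mod 7 = ∏ C(n_i, k_i) mod 7
Digit binomials (mod 7): C(4,2) = 6; C(5,1) = 5
Product: 6 × 5 = 30 ≡ 2 (mod 7)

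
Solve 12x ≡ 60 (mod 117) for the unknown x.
x ≡ 5 (mod 39)

gcd(12, 117) = 3, which divides 60, so solutions exist.
Divide through by 3: 4x ≡ 20 (mod 39).
Find 4^(-1) mod 39 by the extended Euclidean algorithm:
39 = 9 × 4 + 3  ⟹  3 = (1)·39 + (-9)·4
4 = 1 × 3 + 1  ⟹  1 = (-1)·39 + (10)·4
So (10)·4 ≡ 1 (mod 39), i.e. 4^(-1) ≡ 10 (mod 39).
x ≡ 10 × 20 = 200 ≡ 5 (mod 39).
Check: 12 × 5 = 60 ≡ 60 (mod 117).
x ≡ 5 (mod 39), giving 3 solutions mod 117.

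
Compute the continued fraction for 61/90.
[0; 1, 2, 9, 1, 2]

Euclidean algorithm steps:
61 = 0 × 90 + 61
90 = 1 × 61 + 29
61 = 2 × 29 + 3
29 = 9 × 3 + 2
3 = 1 × 2 + 1
2 = 2 × 1 + 0
Continued fraction: [0; 1, 2, 9, 1, 2]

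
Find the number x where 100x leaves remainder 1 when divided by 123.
16

gcd(100, 123) = 1, so the inverse exists.
Extended Euclidean algorithm on (123, 100):
123 = 1 × 100 + 23  ⟹  23 = (1)·123 + (-1)·100
100 = 4 × 23 + 8  ⟹  8 = (-4)·123 + (5)·100
23 = 2 × 8 + 7  ⟹  7 = (9)·123 + (-11)·100
8 = 1 × 7 + 1  ⟹  1 = (-13)·123 + (16)·100
So (16)·100 ≡ 1 (mod 123), i.e. 100^(-1) ≡ 16 (mod 123).
Check: 100 × 16 = 1600 ≡ 1 (mod 123)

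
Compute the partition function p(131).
5964539504

p(n) counts ways to write n as a sum of positive integers (order ignored).
Euler's pentagonal recurrence: p(k) = p(k-1) + p(k-2) - p(k-5) - p(k-7) + p(k-12) + p(k-15) - ... (offsets j(3j∓1)/2, signs ++--, p(0)=1, p(<0)=0).
DP table for k = 0..130: p(0)=1, p(1)=1, p(2)=2, p(3)=3, p(4)=5, p(5)=7, p(6)=11, p(7)=15, p(8)=22, p(9)=30, p(10)=42, p(11)=56, p(12)=77, p(13)=101, p(14)=135, p(15)=176, p(16)=231, p(17)=297, p(18)=385, p(19)=490, p(20)=627, p(21)=792, p(22)=1002, p(23)=1255, p(24)=1575, p(25)=1958, p(26)=2436, p(27)=3010, p(28)=3718, p(29)=4565, p(30)=5604, p(31)=6842, p(32)=8349, p(33)=10143, p(34)=12310, p(35)=14883, p(36)=17977, p(37)=21637, p(38)=26015, p(39)=31185, p(40)=37338, p(41)=44583, p(42)=53174, p(43)=63261, p(44)=75175, p(45)=89134, p(46)=105558, p(47)=124754, p(48)=147273, p(49)=173525, p(50)=204226, p(51)=239943, p(52)=281589, p(53)=329931, p(54)=386155, p(55)=451276, p(56)=526823, p(57)=614154, p(58)=715220, p(59)=831820, p(60)=966467, p(61)=1121505, p(62)=1300156, p(63)=1505499, p(64)=1741630, p(65)=2012558, p(66)=2323520, p(67)=2679689, p(68)=3087735, p(69)=3554345, p(70)=4087968, p(71)=4697205, p(72)=5392783, p(73)=6185689, p(74)=7089500, p(75)=8118264, p(76)=9289091, p(77)=10619863, p(78)=12132164, p(79)=13848650, p(80)=15796476, p(81)=18004327, p(82)=20506255, p(83)=23338469, p(84)=26543660, p(85)=30167357, p(86)=34262962, p(87)=38887673, p(88)=44108109, p(89)=49995925, p(90)=56634173, p(91)=64112359, p(92)=72533807, p(93)=82010177, p(94)=92669720, p(95)=104651419, p(96)=118114304, p(97)=133230930, p(98)=150198136, p(99)=169229875, p(100)=190569292, p(101)=214481126, p(102)=241265379, p(103)=271248950, p(104)=304801365, p(105)=342325709, p(106)=384276336, p(107)=431149389, p(108)=483502844, p(109)=541946240, p(110)=607163746, p(111)=679903203, p(112)=761002156, p(113)=851376628, p(114)=952050665, p(115)=1064144451, p(116)=1188908248, p(117)=1327710076, p(118)=1482074143, p(119)=1653668665, p(120)=1844349560, p(121)=2056148051, p(122)=2291320912, p(123)=2552338241, p(124)=2841940500, p(125)=3163127352, p(126)=3519222692, p(127)=3913864295, p(128)=4351078600, p(129)=4835271870, p(130)=5371315400.
Final step: p(131) = p(130) + p(129) - p(126) - p(124) + p(119) + p(116) - p(109) - p(105) + p(96) + p(91) - p(80) - p(74) + p(61) + p(54) - p(39) - p(31) + p(14) + p(5)
= 5371315400 + 4835271870 - 3519222692 - 2841940500 + 1653668665 + 1188908248 - 541946240 - 342325709 + 118114304 + 64112359 - 15796476 - 7089500 + 1121505 + 386155 - 31185 - 6842 + 135 + 7
= 5964539504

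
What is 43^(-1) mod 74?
31

gcd(43, 74) = 1, so the inverse exists.
Extended Euclidean algorithm on (74, 43):
74 = 1 × 43 + 31  ⟹  31 = (1)·74 + (-1)·43
43 = 1 × 31 + 12  ⟹  12 = (-1)·74 + (2)·43
31 = 2 × 12 + 7  ⟹  7 = (3)·74 + (-5)·43
12 = 1 × 7 + 5  ⟹  5 = (-4)·74 + (7)·43
7 = 1 × 5 + 2  ⟹  2 = (7)·74 + (-12)·43
5 = 2 × 2 + 1  ⟹  1 = (-18)·74 + (31)·43
So (31)·43 ≡ 1 (mod 74), i.e. 43^(-1) ≡ 31 (mod 74).
Check: 43 × 31 = 1333 ≡ 1 (mod 74)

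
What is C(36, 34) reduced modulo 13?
6

Using Lucas' theorem:
Write n=36 and k=34 in base 13:
n in base 13: [2, 10]
k in base 13: [2, 8]
C(36,34) mod 13 = ∏ C(n_i, k_i) mod 13
Digit binomials (mod 13): C(2,2) = 1; C(10,8) = 45 ≡ 6
Product: 1 × 6 = 6 ≡ 6 (mod 13)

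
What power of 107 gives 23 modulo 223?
203

Baby-step giant-step with step n = ⌈√223⌉ = 15.
Baby steps 107^j mod 223 (j:value) for j=0..14: 0:1, 1:107, 2:76, 3:104, 4:201, 5:99, 6:112, 7:165, 8:38, 9:52, 10:212, 11:161, 12:56, 13:194, 14:19.
Giant-step multiplier: 107^(-15) ≡ 107^(222-15) = 107^207 ≡ 163 (mod 223).
Giant steps γ_i = 23·163^i mod 223: γ_0=23, γ_1=181, γ_2=67, γ_3=217, γ_4=137, γ_5=31, γ_6=147, γ_7=100, γ_8=21, γ_9=78, γ_10=3, γ_11=43, γ_12=96, γ_13=38 (in table at j=8).
x = i·n + j = 13·15 + 8 = 203.
Check: 107^203 ≡ 23 (mod 223).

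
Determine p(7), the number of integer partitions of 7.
15

p(n) counts ways to write n as a sum of positive integers (order ignored).
Examples: 7; 6 + 1; 5 + 2; 5 + 1 + 1; 4 + 3; ... (15 total)
p(7) = 15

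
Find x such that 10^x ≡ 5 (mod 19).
2

Baby-step giant-step with step n = ⌈√19⌉ = 5.
Baby steps 10^j mod 19 (j:value) for j=0..4: 0:1, 1:10, 2:5, 3:12, 4:6.
h = 5 is already in the table at j=2, so x = 2.
Check: 10^2 ≡ 5 (mod 19).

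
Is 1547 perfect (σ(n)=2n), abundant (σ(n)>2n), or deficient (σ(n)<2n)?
deficient

Proper divisors of 1547: sum = 1 + 7 + 13 + 17 + 91 + 119 + 221 = 469
Since 469 < 1547, 1547 is deficient.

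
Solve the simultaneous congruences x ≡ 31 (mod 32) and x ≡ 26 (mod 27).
863

Using Chinese Remainder Theorem:
M = 32 × 27 = 864
M1 = 27, M2 = 32
y1 = 27^(-1) mod 32 = 19
y2 = 32^(-1) mod 27 = 11
x = (31×27×19 + 26×32×11) mod 864 = 863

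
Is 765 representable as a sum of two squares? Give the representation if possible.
6² + 27² (a=6, b=27)

Factorization: 765 = 3^2 × 5 × 17
By Fermat: n is sum of two squares iff every prime p ≡ 3 (mod 4) appears to even power.
All primes ≡ 3 (mod 4) appear to even power.
Search a = 0, 1, 2, … for 765 - a² a perfect square: first hit at a = 6: 765 - 36 = 729 = 27².
765 = 6² + 27² = 36 + 729 ✓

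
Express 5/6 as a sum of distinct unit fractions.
1/2 + 1/3

Greedy algorithm:
5/6: ceiling(6/5) = 2, use 1/2
1/3: ceiling(3/1) = 3, use 1/3
Result: 5/6 = 1/2 + 1/3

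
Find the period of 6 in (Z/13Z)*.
12

13 is prime, so ord(6) divides φ(13) = 12.
Divisors of 12: 1, 2, 3, 4, 6, 12.
Repeated squaring: 6^1 ≡ 6, 6^2 ≡ 10, 6^4 ≡ 9, 6^8 ≡ 3 (mod 13).
Test 6^d mod 13 for each divisor d in increasing order:
6^1 ≡ 6
6^2 ≡ 10
6^3 = 6^2·6^1 ≡ 8
6^4 ≡ 9
6^6 = 6^4·6^2 ≡ 12
6^12 = 6^8·6^4 ≡ 1  ← first divisor giving 1
The order is 12.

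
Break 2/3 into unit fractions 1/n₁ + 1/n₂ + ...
1/2 + 1/6

Greedy algorithm:
2/3: ceiling(3/2) = 2, use 1/2
1/6: ceiling(6/1) = 6, use 1/6
Result: 2/3 = 1/2 + 1/6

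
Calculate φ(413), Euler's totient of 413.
348

413 = 7 × 59
φ(n) = n × ∏(1 - 1/p) for each prime p dividing n
φ(413) = 413 × (1 - 1/7) × (1 - 1/59) = 348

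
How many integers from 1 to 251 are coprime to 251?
250

251 = 251
φ(n) = n × ∏(1 - 1/p) for each prime p dividing n
φ(251) = 251 × (1 - 1/251) = 250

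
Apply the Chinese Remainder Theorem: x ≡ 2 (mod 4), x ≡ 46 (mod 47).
46

Using Chinese Remainder Theorem:
M = 4 × 47 = 188
M1 = 47, M2 = 4
y1 = 47^(-1) mod 4 = 3
y2 = 4^(-1) mod 47 = 12
x = (2×47×3 + 46×4×12) mod 188 = 46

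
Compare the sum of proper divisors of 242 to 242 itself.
deficient

Proper divisors of 242: sum = 1 + 2 + 11 + 22 + 121 = 157
Since 157 < 242, 242 is deficient.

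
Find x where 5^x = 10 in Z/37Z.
12

Baby-step giant-step with step n = ⌈√37⌉ = 7.
Baby steps 5^j mod 37 (j:value) for j=0..6: 0:1, 1:5, 2:25, 3:14, 4:33, 5:17, 6:11.
Giant-step multiplier: 5^(-7) ≡ 5^(36-7) = 5^29 ≡ 35 (mod 37).
Giant steps γ_i = 10·35^i mod 37: γ_0=10, γ_1=17 (in table at j=5).
x = i·n + j = 1·7 + 5 = 12.
Check: 5^12 ≡ 10 (mod 37).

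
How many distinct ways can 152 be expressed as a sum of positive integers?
49686288421

p(n) counts ways to write n as a sum of positive integers (order ignored).
Euler's pentagonal recurrence: p(k) = p(k-1) + p(k-2) - p(k-5) - p(k-7) + p(k-12) + p(k-15) - ... (offsets j(3j∓1)/2, signs ++--, p(0)=1, p(<0)=0).
DP table for k = 0..151: p(0)=1, p(1)=1, p(2)=2, p(3)=3, p(4)=5, p(5)=7, p(6)=11, p(7)=15, p(8)=22, p(9)=30, p(10)=42, p(11)=56, p(12)=77, p(13)=101, p(14)=135, p(15)=176, p(16)=231, p(17)=297, p(18)=385, p(19)=490, p(20)=627, p(21)=792, p(22)=1002, p(23)=1255, p(24)=1575, p(25)=1958, p(26)=2436, p(27)=3010, p(28)=3718, p(29)=4565, p(30)=5604, p(31)=6842, p(32)=8349, p(33)=10143, p(34)=12310, p(35)=14883, p(36)=17977, p(37)=21637, p(38)=26015, p(39)=31185, p(40)=37338, p(41)=44583, p(42)=53174, p(43)=63261, p(44)=75175, p(45)=89134, p(46)=105558, p(47)=124754, p(48)=147273, p(49)=173525, p(50)=204226, p(51)=239943, p(52)=281589, p(53)=329931, p(54)=386155, p(55)=451276, p(56)=526823, p(57)=614154, p(58)=715220, p(59)=831820, p(60)=966467, p(61)=1121505, p(62)=1300156, p(63)=1505499, p(64)=1741630, p(65)=2012558, p(66)=2323520, p(67)=2679689, p(68)=3087735, p(69)=3554345, p(70)=4087968, p(71)=4697205, p(72)=5392783, p(73)=6185689, p(74)=7089500, p(75)=8118264, p(76)=9289091, p(77)=10619863, p(78)=12132164, p(79)=13848650, p(80)=15796476, p(81)=18004327, p(82)=20506255, p(83)=23338469, p(84)=26543660, p(85)=30167357, p(86)=34262962, p(87)=38887673, p(88)=44108109, p(89)=49995925, p(90)=56634173, p(91)=64112359, p(92)=72533807, p(93)=82010177, p(94)=92669720, p(95)=104651419, p(96)=118114304, p(97)=133230930, p(98)=150198136, p(99)=169229875, p(100)=190569292, p(101)=214481126, p(102)=241265379, p(103)=271248950, p(104)=304801365, p(105)=342325709, p(106)=384276336, p(107)=431149389, p(108)=483502844, p(109)=541946240, p(110)=607163746, p(111)=679903203, p(112)=761002156, p(113)=851376628, p(114)=952050665, p(115)=1064144451, p(116)=1188908248, p(117)=1327710076, p(118)=1482074143, p(119)=1653668665, p(120)=1844349560, p(121)=2056148051, p(122)=2291320912, p(123)=2552338241, p(124)=2841940500, p(125)=3163127352, p(126)=3519222692, p(127)=3913864295, p(128)=4351078600, p(129)=4835271870, p(130)=5371315400, p(131)=5964539504, p(132)=6620830889, p(133)=7346629512, p(134)=8149040695, p(135)=9035836076, p(136)=10015581680, p(137)=11097645016, p(138)=12292341831, p(139)=13610949895, p(140)=15065878135, p(141)=16670689208, p(142)=18440293320, p(143)=20390982757, p(144)=22540654445, p(145)=24908858009, p(146)=27517052599, p(147)=30388671978, p(148)=33549419497, p(149)=37027355200, p(150)=40853235313, p(151)=45060624582.
Final step: p(152) = p(151) + p(150) - p(147) - p(145) + p(140) + p(137) - p(130) - p(126) + p(117) + p(112) - p(101) - p(95) + p(82) + p(75) - p(60) - p(52) + p(35) + p(26) - p(7)
= 45060624582 + 40853235313 - 30388671978 - 24908858009 + 15065878135 + 11097645016 - 5371315400 - 3519222692 + 1327710076 + 761002156 - 214481126 - 104651419 + 20506255 + 8118264 - 966467 - 281589 + 14883 + 2436 - 15
= 49686288421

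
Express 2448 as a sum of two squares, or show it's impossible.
12² + 48² (a=12, b=48)

Factorization: 2448 = 2^4 × 3^2 × 17
By Fermat: n is sum of two squares iff every prime p ≡ 3 (mod 4) appears to even power.
All primes ≡ 3 (mod 4) appear to even power.
Search a = 0, 1, 2, … for 2448 - a² a perfect square: first hit at a = 12: 2448 - 144 = 2304 = 48².
2448 = 12² + 48² = 144 + 2304 ✓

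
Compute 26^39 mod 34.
2

Repeated squaring. Binary of 39 = 100111.
26^1 ≡ 26 (mod 34); 26^2 ≡ 30 (mod 34); 26^4 ≡ 16 (mod 34); 26^8 ≡ 18 (mod 34); 26^16 ≡ 18 (mod 34); 26^32 ≡ 18 (mod 34)
26^39 = 26^1 × 26^2 × 26^4 × 26^32 ≡ 2 (mod 34)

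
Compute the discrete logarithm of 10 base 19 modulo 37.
12

Baby-step giant-step with step n = ⌈√37⌉ = 7.
Baby steps 19^j mod 37 (j:value) for j=0..6: 0:1, 1:19, 2:28, 3:14, 4:7, 5:22, 6:11.
Giant-step multiplier: 19^(-7) ≡ 19^(36-7) = 19^29 ≡ 17 (mod 37).
Giant steps γ_i = 10·17^i mod 37: γ_0=10, γ_1=22 (in table at j=5).
x = i·n + j = 1·7 + 5 = 12.
Check: 19^12 ≡ 10 (mod 37).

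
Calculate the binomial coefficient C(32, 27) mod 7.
0

Using Lucas' theorem:
Write n=32 and k=27 in base 7:
n in base 7: [4, 4]
k in base 7: [3, 6]
C(32,27) mod 7 = ∏ C(n_i, k_i) mod 7
Digit binomials (mod 7): C(4,3) = 4; C(4,6) = 0 (k_i > n_i)
Product: 4 × 0 = 0 ≡ 0 (mod 7)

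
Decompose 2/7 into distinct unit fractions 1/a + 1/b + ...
1/4 + 1/28

Greedy algorithm:
2/7: ceiling(7/2) = 4, use 1/4
1/28: ceiling(28/1) = 28, use 1/28
Result: 2/7 = 1/4 + 1/28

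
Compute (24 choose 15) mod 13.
3

Using Lucas' theorem:
Write n=24 and k=15 in base 13:
n in base 13: [1, 11]
k in base 13: [1, 2]
C(24,15) mod 13 = ∏ C(n_i, k_i) mod 13
Digit binomials (mod 13): C(1,1) = 1; C(11,2) = 55 ≡ 3
Product: 1 × 3 = 3 ≡ 3 (mod 13)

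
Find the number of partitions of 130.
5371315400

p(n) counts ways to write n as a sum of positive integers (order ignored).
Euler's pentagonal recurrence: p(k) = p(k-1) + p(k-2) - p(k-5) - p(k-7) + p(k-12) + p(k-15) - ... (offsets j(3j∓1)/2, signs ++--, p(0)=1, p(<0)=0).
DP table for k = 0..129: p(0)=1, p(1)=1, p(2)=2, p(3)=3, p(4)=5, p(5)=7, p(6)=11, p(7)=15, p(8)=22, p(9)=30, p(10)=42, p(11)=56, p(12)=77, p(13)=101, p(14)=135, p(15)=176, p(16)=231, p(17)=297, p(18)=385, p(19)=490, p(20)=627, p(21)=792, p(22)=1002, p(23)=1255, p(24)=1575, p(25)=1958, p(26)=2436, p(27)=3010, p(28)=3718, p(29)=4565, p(30)=5604, p(31)=6842, p(32)=8349, p(33)=10143, p(34)=12310, p(35)=14883, p(36)=17977, p(37)=21637, p(38)=26015, p(39)=31185, p(40)=37338, p(41)=44583, p(42)=53174, p(43)=63261, p(44)=75175, p(45)=89134, p(46)=105558, p(47)=124754, p(48)=147273, p(49)=173525, p(50)=204226, p(51)=239943, p(52)=281589, p(53)=329931, p(54)=386155, p(55)=451276, p(56)=526823, p(57)=614154, p(58)=715220, p(59)=831820, p(60)=966467, p(61)=1121505, p(62)=1300156, p(63)=1505499, p(64)=1741630, p(65)=2012558, p(66)=2323520, p(67)=2679689, p(68)=3087735, p(69)=3554345, p(70)=4087968, p(71)=4697205, p(72)=5392783, p(73)=6185689, p(74)=7089500, p(75)=8118264, p(76)=9289091, p(77)=10619863, p(78)=12132164, p(79)=13848650, p(80)=15796476, p(81)=18004327, p(82)=20506255, p(83)=23338469, p(84)=26543660, p(85)=30167357, p(86)=34262962, p(87)=38887673, p(88)=44108109, p(89)=49995925, p(90)=56634173, p(91)=64112359, p(92)=72533807, p(93)=82010177, p(94)=92669720, p(95)=104651419, p(96)=118114304, p(97)=133230930, p(98)=150198136, p(99)=169229875, p(100)=190569292, p(101)=214481126, p(102)=241265379, p(103)=271248950, p(104)=304801365, p(105)=342325709, p(106)=384276336, p(107)=431149389, p(108)=483502844, p(109)=541946240, p(110)=607163746, p(111)=679903203, p(112)=761002156, p(113)=851376628, p(114)=952050665, p(115)=1064144451, p(116)=1188908248, p(117)=1327710076, p(118)=1482074143, p(119)=1653668665, p(120)=1844349560, p(121)=2056148051, p(122)=2291320912, p(123)=2552338241, p(124)=2841940500, p(125)=3163127352, p(126)=3519222692, p(127)=3913864295, p(128)=4351078600, p(129)=4835271870.
Final step: p(130) = p(129) + p(128) - p(125) - p(123) + p(118) + p(115) - p(108) - p(104) + p(95) + p(90) - p(79) - p(73) + p(60) + p(53) - p(38) - p(30) + p(13) + p(4)
= 4835271870 + 4351078600 - 3163127352 - 2552338241 + 1482074143 + 1064144451 - 483502844 - 304801365 + 104651419 + 56634173 - 13848650 - 6185689 + 966467 + 329931 - 26015 - 5604 + 101 + 5
= 5371315400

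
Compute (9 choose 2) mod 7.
1

Using Lucas' theorem:
Write n=9 and k=2 in base 7:
n in base 7: [1, 2]
k in base 7: [0, 2]
C(9,2) mod 7 = ∏ C(n_i, k_i) mod 7
Digit binomials (mod 7): C(1,0) = 1; C(2,2) = 1
Product: 1 × 1 = 1 ≡ 1 (mod 7)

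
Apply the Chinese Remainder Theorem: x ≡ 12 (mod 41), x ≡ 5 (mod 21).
299

Using Chinese Remainder Theorem:
M = 41 × 21 = 861
M1 = 21, M2 = 41
y1 = 21^(-1) mod 41 = 2
y2 = 41^(-1) mod 21 = 20
x = (12×21×2 + 5×41×20) mod 861 = 299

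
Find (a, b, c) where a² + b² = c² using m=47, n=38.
(765, 3572, 3653)

Euclid's formula: a = m² - n², b = 2mn, c = m² + n²
m = 47, n = 38
a = 47² - 38² = 2209 - 1444 = 765
b = 2 × 47 × 38 = 3572
c = 47² + 38² = 2209 + 1444 = 3653
Verification: 765² + 3572² = 585225 + 12759184 = 13344409 = 3653² ✓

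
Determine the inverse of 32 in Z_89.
64

gcd(32, 89) = 1, so the inverse exists.
Extended Euclidean algorithm on (89, 32):
89 = 2 × 32 + 25  ⟹  25 = (1)·89 + (-2)·32
32 = 1 × 25 + 7  ⟹  7 = (-1)·89 + (3)·32
25 = 3 × 7 + 4  ⟹  4 = (4)·89 + (-11)·32
7 = 1 × 4 + 3  ⟹  3 = (-5)·89 + (14)·32
4 = 1 × 3 + 1  ⟹  1 = (9)·89 + (-25)·32
So (-25)·32 ≡ 1 (mod 89), i.e. 32^(-1) ≡ -25 ≡ 64 (mod 89).
Check: 32 × 64 = 2048 ≡ 1 (mod 89)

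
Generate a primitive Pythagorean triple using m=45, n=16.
(1769, 1440, 2281)

Euclid's formula: a = m² - n², b = 2mn, c = m² + n²
m = 45, n = 16
a = 45² - 16² = 2025 - 256 = 1769
b = 2 × 45 × 16 = 1440
c = 45² + 16² = 2025 + 256 = 2281
Verification: 1769² + 1440² = 3129361 + 2073600 = 5202961 = 2281² ✓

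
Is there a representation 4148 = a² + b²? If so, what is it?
28² + 58² (a=28, b=58)

Factorization: 4148 = 2^2 × 17 × 61
By Fermat: n is sum of two squares iff every prime p ≡ 3 (mod 4) appears to even power.
All primes ≡ 3 (mod 4) appear to even power.
Search a = 0, 1, 2, … for 4148 - a² a perfect square: first hit at a = 28: 4148 - 784 = 3364 = 58².
4148 = 28² + 58² = 784 + 3364 ✓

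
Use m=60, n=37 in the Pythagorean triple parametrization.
(2231, 4440, 4969)

Euclid's formula: a = m² - n², b = 2mn, c = m² + n²
m = 60, n = 37
a = 60² - 37² = 3600 - 1369 = 2231
b = 2 × 60 × 37 = 4440
c = 60² + 37² = 3600 + 1369 = 4969
Verification: 2231² + 4440² = 4977361 + 19713600 = 24690961 = 4969² ✓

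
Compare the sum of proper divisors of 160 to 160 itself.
abundant

Proper divisors of 160: sum = 1 + 2 + 4 + 5 + 8 + 10 + 16 + 20 + 32 + 40 + 80 = 218
Since 218 > 160, 160 is abundant.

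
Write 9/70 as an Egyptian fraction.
1/8 + 1/280

Greedy algorithm:
9/70: ceiling(70/9) = 8, use 1/8
1/280: ceiling(280/1) = 280, use 1/280
Result: 9/70 = 1/8 + 1/280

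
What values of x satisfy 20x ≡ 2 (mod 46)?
x ≡ 7 (mod 23)

gcd(20, 46) = 2, which divides 2, so solutions exist.
Divide through by 2: 10x ≡ 1 (mod 23).
Find 10^(-1) mod 23 by the extended Euclidean algorithm:
23 = 2 × 10 + 3  ⟹  3 = (1)·23 + (-2)·10
10 = 3 × 3 + 1  ⟹  1 = (-3)·23 + (7)·10
So (7)·10 ≡ 1 (mod 23), i.e. 10^(-1) ≡ 7 (mod 23).
x ≡ 7 × 1 = 7 ≡ 7 (mod 23).
Check: 20 × 7 = 140 ≡ 2 (mod 46).
x ≡ 7 (mod 23), giving 2 solutions mod 46.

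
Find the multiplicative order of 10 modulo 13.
6

13 is prime, so ord(10) divides φ(13) = 12.
Divisors of 12: 1, 2, 3, 4, 6, 12.
Repeated squaring: 10^1 ≡ 10, 10^2 ≡ 9, 10^4 ≡ 3, 10^8 ≡ 9 (mod 13).
Test 10^d mod 13 for each divisor d in increasing order:
10^1 ≡ 10
10^2 ≡ 9
10^3 = 10^2·10^1 ≡ 12
10^4 ≡ 3
10^6 = 10^4·10^2 ≡ 1  ← first divisor giving 1
The order is 6.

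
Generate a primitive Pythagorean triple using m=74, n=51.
(2875, 7548, 8077)

Euclid's formula: a = m² - n², b = 2mn, c = m² + n²
m = 74, n = 51
a = 74² - 51² = 5476 - 2601 = 2875
b = 2 × 74 × 51 = 7548
c = 74² + 51² = 5476 + 2601 = 8077
Verification: 2875² + 7548² = 8265625 + 56972304 = 65237929 = 8077² ✓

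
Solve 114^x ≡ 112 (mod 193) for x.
144

Baby-step giant-step with step n = ⌈√193⌉ = 14.
Baby steps 114^j mod 193 (j:value) for j=0..13: 0:1, 1:114, 2:65, 3:76, 4:172, 5:115, 6:179, 7:141, 8:55, 9:94, 10:101, 11:127, 12:3, 13:149.
Giant-step multiplier: 114^(-14) ≡ 114^(192-14) = 114^178 ≡ 97 (mod 193).
Giant steps γ_i = 112·97^i mod 193: γ_0=112, γ_1=56, γ_2=28, γ_3=14, γ_4=7, γ_5=100, γ_6=50, γ_7=25, γ_8=109, γ_9=151, γ_10=172 (in table at j=4).
x = i·n + j = 10·14 + 4 = 144.
Check: 114^144 ≡ 112 (mod 193).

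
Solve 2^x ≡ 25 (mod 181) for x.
132

Baby-step giant-step with step n = ⌈√181⌉ = 14.
Baby steps 2^j mod 181 (j:value) for j=0..13: 0:1, 1:2, 2:4, 3:8, 4:16, 5:32, 6:64, 7:128, 8:75, 9:150, 10:119, 11:57, 12:114, 13:47.
Giant-step multiplier: 2^(-14) ≡ 2^(180-14) = 2^166 ≡ 52 (mod 181).
Giant steps γ_i = 25·52^i mod 181: γ_0=25, γ_1=33, γ_2=87, γ_3=180, γ_4=129, γ_5=11, γ_6=29, γ_7=60, γ_8=43, γ_9=64 (in table at j=6).
x = i·n + j = 9·14 + 6 = 132.
Check: 2^132 ≡ 25 (mod 181).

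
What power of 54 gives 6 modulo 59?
23

Baby-step giant-step with step n = ⌈√59⌉ = 8.
Baby steps 54^j mod 59 (j:value) for j=0..7: 0:1, 1:54, 2:25, 3:52, 4:35, 5:2, 6:49, 7:50.
Giant-step multiplier: 54^(-8) ≡ 54^(58-8) = 54^50 ≡ 21 (mod 59).
Giant steps γ_i = 6·21^i mod 59: γ_0=6, γ_1=8, γ_2=50 (in table at j=7).
x = i·n + j = 2·8 + 7 = 23.
Check: 54^23 ≡ 6 (mod 59).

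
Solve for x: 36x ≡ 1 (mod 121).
37

gcd(36, 121) = 1, so the inverse exists.
Extended Euclidean algorithm on (121, 36):
121 = 3 × 36 + 13  ⟹  13 = (1)·121 + (-3)·36
36 = 2 × 13 + 10  ⟹  10 = (-2)·121 + (7)·36
13 = 1 × 10 + 3  ⟹  3 = (3)·121 + (-10)·36
10 = 3 × 3 + 1  ⟹  1 = (-11)·121 + (37)·36
So (37)·36 ≡ 1 (mod 121), i.e. 36^(-1) ≡ 37 (mod 121).
Check: 36 × 37 = 1332 ≡ 1 (mod 121)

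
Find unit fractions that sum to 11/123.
1/12 + 1/164

Greedy algorithm:
11/123: ceiling(123/11) = 12, use 1/12
1/164: ceiling(164/1) = 164, use 1/164
Result: 11/123 = 1/12 + 1/164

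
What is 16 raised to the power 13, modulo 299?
3

Repeated squaring. Binary of 13 = 1101.
16^1 ≡ 16 (mod 299); 16^2 ≡ 256 (mod 299); 16^4 ≡ 55 (mod 299); 16^8 ≡ 35 (mod 299)
16^13 = 16^1 × 16^4 × 16^8 ≡ 3 (mod 299)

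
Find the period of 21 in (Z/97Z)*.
96

97 is prime, so ord(21) divides φ(97) = 96.
Divisors of 96: 1, 2, 3, 4, 6, 8, 12, 16, 24, 32, 48, 96.
Repeated squaring: 21^1 ≡ 21, 21^2 ≡ 53, 21^4 ≡ 93, 21^8 ≡ 16, 21^16 ≡ 62, 21^32 ≡ 61, 21^64 ≡ 35 (mod 97).
Test 21^d mod 97 for each divisor d in increasing order:
21^1 ≡ 21
21^2 ≡ 53
21^3 = 21^2·21^1 ≡ 46
21^4 ≡ 93
21^6 = 21^4·21^2 ≡ 79
21^8 ≡ 16
21^12 = 21^8·21^4 ≡ 33
21^16 ≡ 62
21^24 = 21^16·21^8 ≡ 22
21^32 ≡ 61
21^48 = 21^32·21^16 ≡ 96
21^96 = 21^64·21^32 ≡ 1  ← first divisor giving 1
The order is 96.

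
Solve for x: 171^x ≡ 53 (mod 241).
166

Baby-step giant-step with step n = ⌈√241⌉ = 16.
Baby steps 171^j mod 241 (j:value) for j=0..15: 0:1, 1:171, 2:80, 3:184, 4:134, 5:19, 6:116, 7:74, 8:122, 9:136, 10:120, 11:35, 12:201, 13:149, 14:174, 15:111.
Giant-step multiplier: 171^(-16) ≡ 171^(240-16) = 171^224 ≡ 54 (mod 241).
Giant steps γ_i = 53·54^i mod 241: γ_0=53, γ_1=211, γ_2=67, γ_3=3, γ_4=162, γ_5=72, γ_6=32, γ_7=41, γ_8=45, γ_9=20, γ_10=116 (in table at j=6).
x = i·n + j = 10·16 + 6 = 166.
Check: 171^166 ≡ 53 (mod 241).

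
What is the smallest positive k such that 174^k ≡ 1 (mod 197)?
98

197 is prime, so ord(174) divides φ(197) = 196.
Divisors of 196: 1, 2, 4, 7, 14, 28, 49, 98, 196.
Repeated squaring: 174^1 ≡ 174, 174^2 ≡ 135, 174^4 ≡ 101, 174^8 ≡ 154, 174^16 ≡ 76, 174^32 ≡ 63, 174^64 ≡ 29, 174^128 ≡ 53 (mod 197).
Test 174^d mod 197 for each divisor d in increasing order:
174^1 ≡ 174
174^2 ≡ 135
174^4 ≡ 101
174^7 = 174^4·174^2·174^1 ≡ 19
174^14 = 174^8·174^4·174^2 ≡ 164
174^28 = 174^16·174^8·174^4 ≡ 104
174^49 = 174^32·174^16·174^1 ≡ 196
174^98 = 174^64·174^32·174^2 ≡ 1  ← first divisor giving 1
The order is 98.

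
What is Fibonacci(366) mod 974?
222

Matrix identity: Q^n = [[F_(n+1), F_n], [F_n, F_(n-1)]] with Q = [[1,1],[1,0]].
n = 366 = 101101110₂. Square-and-multiply, entries mod 974:
Q^1 = [[1,1],[1,0]]
Q^2 = (Q^1)² = [[2,1],[1,1]]
Q^5 = (Q^2)²·Q = [[8,5],[5,3]]
Q^11 = (Q^5)²·Q = [[144,89],[89,55]]
Q^22 = (Q^11)² = [[411,179],[179,232]]
Q^45 = (Q^22)²·Q = [[483,318],[318,165]]
Q^91 = (Q^45)²·Q = [[881,331],[331,550]]
Q^183 = (Q^91)²·Q = [[653,356],[356,297]]
Q^366 = (Q^183)² = [[887,222],[222,665]]
F_366 mod 974 = Q^366[0][1] = 222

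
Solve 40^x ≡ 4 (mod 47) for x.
4

Baby-step giant-step with step n = ⌈√47⌉ = 7.
Baby steps 40^j mod 47 (j:value) for j=0..6: 0:1, 1:40, 2:2, 3:33, 4:4, 5:19, 6:8.
h = 4 is already in the table at j=4, so x = 4.
Check: 40^4 ≡ 4 (mod 47).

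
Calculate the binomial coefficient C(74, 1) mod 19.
17

Using Lucas' theorem:
Write n=74 and k=1 in base 19:
n in base 19: [3, 17]
k in base 19: [0, 1]
C(74,1) mod 19 = ∏ C(n_i, k_i) mod 19
Digit binomials (mod 19): C(3,0) = 1; C(17,1) = 17
Product: 1 × 17 = 17 ≡ 17 (mod 19)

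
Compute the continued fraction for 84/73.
[1; 6, 1, 1, 1, 3]

Euclidean algorithm steps:
84 = 1 × 73 + 11
73 = 6 × 11 + 7
11 = 1 × 7 + 4
7 = 1 × 4 + 3
4 = 1 × 3 + 1
3 = 3 × 1 + 0
Continued fraction: [1; 6, 1, 1, 1, 3]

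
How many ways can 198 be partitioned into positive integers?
3345365983698

p(n) counts ways to write n as a sum of positive integers (order ignored).
Euler's pentagonal recurrence: p(k) = p(k-1) + p(k-2) - p(k-5) - p(k-7) + p(k-12) + p(k-15) - ... (offsets j(3j∓1)/2, signs ++--, p(0)=1, p(<0)=0).
DP table for k = 0..197: p(0)=1, p(1)=1, p(2)=2, p(3)=3, p(4)=5, p(5)=7, p(6)=11, p(7)=15, p(8)=22, p(9)=30, p(10)=42, p(11)=56, p(12)=77, p(13)=101, p(14)=135, p(15)=176, p(16)=231, p(17)=297, p(18)=385, p(19)=490, p(20)=627, p(21)=792, p(22)=1002, p(23)=1255, p(24)=1575, p(25)=1958, p(26)=2436, p(27)=3010, p(28)=3718, p(29)=4565, p(30)=5604, p(31)=6842, p(32)=8349, p(33)=10143, p(34)=12310, p(35)=14883, p(36)=17977, p(37)=21637, p(38)=26015, p(39)=31185, p(40)=37338, p(41)=44583, p(42)=53174, p(43)=63261, p(44)=75175, p(45)=89134, p(46)=105558, p(47)=124754, p(48)=147273, p(49)=173525, p(50)=204226, p(51)=239943, p(52)=281589, p(53)=329931, p(54)=386155, p(55)=451276, p(56)=526823, p(57)=614154, p(58)=715220, p(59)=831820, p(60)=966467, p(61)=1121505, p(62)=1300156, p(63)=1505499, p(64)=1741630, p(65)=2012558, p(66)=2323520, p(67)=2679689, p(68)=3087735, p(69)=3554345, p(70)=4087968, p(71)=4697205, p(72)=5392783, p(73)=6185689, p(74)=7089500, p(75)=8118264, p(76)=9289091, p(77)=10619863, p(78)=12132164, p(79)=13848650, p(80)=15796476, p(81)=18004327, p(82)=20506255, p(83)=23338469, p(84)=26543660, p(85)=30167357, p(86)=34262962, p(87)=38887673, p(88)=44108109, p(89)=49995925, p(90)=56634173, p(91)=64112359, p(92)=72533807, p(93)=82010177, p(94)=92669720, p(95)=104651419, p(96)=118114304, p(97)=133230930, p(98)=150198136, p(99)=169229875, p(100)=190569292, p(101)=214481126, p(102)=241265379, p(103)=271248950, p(104)=304801365, p(105)=342325709, p(106)=384276336, p(107)=431149389, p(108)=483502844, p(109)=541946240, p(110)=607163746, p(111)=679903203, p(112)=761002156, p(113)=851376628, p(114)=952050665, p(115)=1064144451, p(116)=1188908248, p(117)=1327710076, p(118)=1482074143, p(119)=1653668665, p(120)=1844349560, p(121)=2056148051, p(122)=2291320912, p(123)=2552338241, p(124)=2841940500, p(125)=3163127352, p(126)=3519222692, p(127)=3913864295, p(128)=4351078600, p(129)=4835271870, p(130)=5371315400, p(131)=5964539504, p(132)=6620830889, p(133)=7346629512, p(134)=8149040695, p(135)=9035836076, p(136)=10015581680, p(137)=11097645016, p(138)=12292341831, p(139)=13610949895, p(140)=15065878135, p(141)=16670689208, p(142)=18440293320, p(143)=20390982757, p(144)=22540654445, p(145)=24908858009, p(146)=27517052599, p(147)=30388671978, p(148)=33549419497, p(149)=37027355200, p(150)=40853235313, p(151)=45060624582, p(152)=49686288421, p(153)=54770336324, p(154)=60356673280, p(155)=66493182097, p(156)=73232243759, p(157)=80630964769, p(158)=88751778802, p(159)=97662728555, p(160)=107438159466, p(161)=118159068427, p(162)=129913904637, p(163)=142798995930, p(164)=156919475295, p(165)=172389800255, p(166)=189334822579, p(167)=207890420102, p(168)=228204732751, p(169)=250438925115, p(170)=274768617130, p(171)=301384802048, p(172)=330495499613, p(173)=362326859895, p(174)=397125074750, p(175)=435157697830, p(176)=476715857290, p(177)=522115831195, p(178)=571701605655, p(179)=625846753120, p(180)=684957390936, p(181)=749474411781, p(182)=819876908323, p(183)=896684817527, p(184)=980462880430, p(185)=1071823774337, p(186)=1171432692373, p(187)=1280011042268, p(188)=1398341745571, p(189)=1527273599625, p(190)=1667727404093, p(191)=1820701100652, p(192)=1987276856363, p(193)=2168627105469, p(194)=2366022741845, p(195)=2580840212973, p(196)=2814570987591, p(197)=3068829878530.
Final step: p(198) = p(197) + p(196) - p(193) - p(191) + p(186) + p(183) - p(176) - p(172) + p(163) + p(158) - p(147) - p(141) + p(128) + p(121) - p(106) - p(98) + p(81) + p(72) - p(53) - p(43) + p(22) + p(11)
= 3068829878530 + 2814570987591 - 2168627105469 - 1820701100652 + 1171432692373 + 896684817527 - 476715857290 - 330495499613 + 142798995930 + 88751778802 - 30388671978 - 16670689208 + 4351078600 + 2056148051 - 384276336 - 150198136 + 18004327 + 5392783 - 329931 - 63261 + 1002 + 56
= 3345365983698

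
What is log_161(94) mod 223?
200

Baby-step giant-step with step n = ⌈√223⌉ = 15.
Baby steps 161^j mod 223 (j:value) for j=0..14: 0:1, 1:161, 2:53, 3:59, 4:133, 5:5, 6:136, 7:42, 8:72, 9:219, 10:25, 11:11, 12:210, 13:137, 14:203.
Giant-step multiplier: 161^(-15) ≡ 161^(222-15) = 161^207 ≡ 157 (mod 223).
Giant steps γ_i = 94·157^i mod 223: γ_0=94, γ_1=40, γ_2=36, γ_3=77, γ_4=47, γ_5=20, γ_6=18, γ_7=150, γ_8=135, γ_9=10, γ_10=9, γ_11=75, γ_12=179, γ_13=5 (in table at j=5).
x = i·n + j = 13·15 + 5 = 200.
Check: 161^200 ≡ 94 (mod 223).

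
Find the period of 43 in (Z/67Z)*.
22

67 is prime, so ord(43) divides φ(67) = 66.
Divisors of 66: 1, 2, 3, 6, 11, 22, 33, 66.
Repeated squaring: 43^1 ≡ 43, 43^2 ≡ 40, 43^4 ≡ 59, 43^8 ≡ 64, 43^16 ≡ 9, 43^32 ≡ 14, 43^64 ≡ 62 (mod 67).
Test 43^d mod 67 for each divisor d in increasing order:
43^1 ≡ 43
43^2 ≡ 40
43^3 = 43^2·43^1 ≡ 45
43^6 = 43^4·43^2 ≡ 15
43^11 = 43^8·43^2·43^1 ≡ 66
43^22 = 43^16·43^4·43^2 ≡ 1  ← first divisor giving 1
The order is 22.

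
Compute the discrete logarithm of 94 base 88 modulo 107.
79

Baby-step giant-step with step n = ⌈√107⌉ = 11.
Baby steps 88^j mod 107 (j:value) for j=0..10: 0:1, 1:88, 2:40, 3:96, 4:102, 5:95, 6:14, 7:55, 8:25, 9:60, 10:37.
Giant-step multiplier: 88^(-11) ≡ 88^(106-11) = 88^95 ≡ 7 (mod 107).
Giant steps γ_i = 94·7^i mod 107: γ_0=94, γ_1=16, γ_2=5, γ_3=35, γ_4=31, γ_5=3, γ_6=21, γ_7=40 (in table at j=2).
x = i·n + j = 7·11 + 2 = 79.
Check: 88^79 ≡ 94 (mod 107).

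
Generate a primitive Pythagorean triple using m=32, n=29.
(183, 1856, 1865)

Euclid's formula: a = m² - n², b = 2mn, c = m² + n²
m = 32, n = 29
a = 32² - 29² = 1024 - 841 = 183
b = 2 × 32 × 29 = 1856
c = 32² + 29² = 1024 + 841 = 1865
Verification: 183² + 1856² = 33489 + 3444736 = 3478225 = 1865² ✓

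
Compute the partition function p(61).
1121505

p(n) counts ways to write n as a sum of positive integers (order ignored).
Euler's pentagonal recurrence: p(k) = p(k-1) + p(k-2) - p(k-5) - p(k-7) + p(k-12) + p(k-15) - ... (offsets j(3j∓1)/2, signs ++--, p(0)=1, p(<0)=0).
DP table for k = 0..60: p(0)=1, p(1)=1, p(2)=2, p(3)=3, p(4)=5, p(5)=7, p(6)=11, p(7)=15, p(8)=22, p(9)=30, p(10)=42, p(11)=56, p(12)=77, p(13)=101, p(14)=135, p(15)=176, p(16)=231, p(17)=297, p(18)=385, p(19)=490, p(20)=627, p(21)=792, p(22)=1002, p(23)=1255, p(24)=1575, p(25)=1958, p(26)=2436, p(27)=3010, p(28)=3718, p(29)=4565, p(30)=5604, p(31)=6842, p(32)=8349, p(33)=10143, p(34)=12310, p(35)=14883, p(36)=17977, p(37)=21637, p(38)=26015, p(39)=31185, p(40)=37338, p(41)=44583, p(42)=53174, p(43)=63261, p(44)=75175, p(45)=89134, p(46)=105558, p(47)=124754, p(48)=147273, p(49)=173525, p(50)=204226, p(51)=239943, p(52)=281589, p(53)=329931, p(54)=386155, p(55)=451276, p(56)=526823, p(57)=614154, p(58)=715220, p(59)=831820, p(60)=966467.
Final step: p(61) = p(60) + p(59) - p(56) - p(54) + p(49) + p(46) - p(39) - p(35) + p(26) + p(21) - p(10) - p(4)
= 966467 + 831820 - 526823 - 386155 + 173525 + 105558 - 31185 - 14883 + 2436 + 792 - 42 - 5
= 1121505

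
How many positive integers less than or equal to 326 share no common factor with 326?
162

326 = 2 × 163
φ(n) = n × ∏(1 - 1/p) for each prime p dividing n
φ(326) = 326 × (1 - 1/2) × (1 - 1/163) = 162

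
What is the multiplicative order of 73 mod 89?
22

89 is prime, so ord(73) divides φ(89) = 88.
Divisors of 88: 1, 2, 4, 8, 11, 22, 44, 88.
Repeated squaring: 73^1 ≡ 73, 73^2 ≡ 78, 73^4 ≡ 32, 73^8 ≡ 45, 73^16 ≡ 67, 73^32 ≡ 39, 73^64 ≡ 8 (mod 89).
Test 73^d mod 89 for each divisor d in increasing order:
73^1 ≡ 73
73^2 ≡ 78
73^4 ≡ 32
73^8 ≡ 45
73^11 = 73^8·73^2·73^1 ≡ 88
73^22 = 73^16·73^4·73^2 ≡ 1  ← first divisor giving 1
The order is 22.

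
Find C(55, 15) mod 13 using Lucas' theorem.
12

Using Lucas' theorem:
Write n=55 and k=15 in base 13:
n in base 13: [4, 3]
k in base 13: [1, 2]
C(55,15) mod 13 = ∏ C(n_i, k_i) mod 13
Digit binomials (mod 13): C(4,1) = 4; C(3,2) = 3
Product: 4 × 3 = 12 ≡ 12 (mod 13)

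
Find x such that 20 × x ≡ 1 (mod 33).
5

gcd(20, 33) = 1, so the inverse exists.
Extended Euclidean algorithm on (33, 20):
33 = 1 × 20 + 13  ⟹  13 = (1)·33 + (-1)·20
20 = 1 × 13 + 7  ⟹  7 = (-1)·33 + (2)·20
13 = 1 × 7 + 6  ⟹  6 = (2)·33 + (-3)·20
7 = 1 × 6 + 1  ⟹  1 = (-3)·33 + (5)·20
So (5)·20 ≡ 1 (mod 33), i.e. 20^(-1) ≡ 5 (mod 33).
Check: 20 × 5 = 100 ≡ 1 (mod 33)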